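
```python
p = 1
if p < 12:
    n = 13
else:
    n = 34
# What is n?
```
Trace:
  p=1
  p=1, n=13

Final answer: 13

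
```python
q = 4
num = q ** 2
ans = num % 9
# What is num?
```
Trace:
  q=4
  q=4, num=16
  q=4, num=16, ans=7

Final answer: 16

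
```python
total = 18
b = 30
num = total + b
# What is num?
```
Trace:
  total=18
  total=18, b=30
  total=18, b=30, num=48

Final answer: 48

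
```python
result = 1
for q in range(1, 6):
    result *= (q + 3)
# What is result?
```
Trace:
  result=1
  result=4, q=1
  result=20, q=2
  result=120, q=3
  result=840, q=4
  result=6720, q=5

Final answer: 6720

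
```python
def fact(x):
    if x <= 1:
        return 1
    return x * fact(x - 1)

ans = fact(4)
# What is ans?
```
Call trace:
fact(x=4)
  fact(x=3)
    fact(x=2)
      fact(x=1)
      -> return 1
    -> return 2
  -> return 6
-> return 24

Final answer: 24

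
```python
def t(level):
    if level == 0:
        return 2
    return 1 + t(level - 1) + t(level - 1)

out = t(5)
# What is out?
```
Call trace (a repeated sub-call is expanded the first time; later identical calls just restate its return value):
t(level=5)
  t(level=4)
    t(level=3)
      t(level=2)
        t(level=1)
          t(level=0)
          -> return 2
          t(level=0)
          -> return 2
        -> return 5
        t(level=1) -> return 5  (same call as traced above)
      -> return 11
      t(level=2) -> return 11  (same call as traced above)
    -> return 23
    t(level=3) -> return 23  (same call as traced above)
  -> return 47
  t(level=4) -> return 47  (same call as traced above)
-> return 95

Final answer: 95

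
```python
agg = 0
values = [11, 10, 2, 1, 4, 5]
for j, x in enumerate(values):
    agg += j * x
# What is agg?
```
Trace:
  agg=0
  agg=0, j=0, x=11
  agg=10, j=1, x=10
  agg=14, j=2, x=2
  agg=17, j=3, x=1
  agg=33, j=4, x=4
  agg=58, j=5, x=5

Final answer: 58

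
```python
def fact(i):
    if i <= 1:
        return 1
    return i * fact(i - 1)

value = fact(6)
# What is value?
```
Call trace:
fact(i=6)
  fact(i=5)
    fact(i=4)
      fact(i=3)
        fact(i=2)
          fact(i=1)
          -> return 1
        -> return 2
      -> return 6
    -> return 24
  -> return 120
-> return 720

Final answer: 720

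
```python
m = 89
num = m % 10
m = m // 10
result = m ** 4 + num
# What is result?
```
Trace:
  m=89
  m=89, num=9
  m=8, num=9
  m=8, num=9, result=4105

Final answer: 4105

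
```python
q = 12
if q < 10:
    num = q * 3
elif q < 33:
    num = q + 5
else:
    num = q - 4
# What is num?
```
Trace:
  q=12
  q=12, num=17

Final answer: 17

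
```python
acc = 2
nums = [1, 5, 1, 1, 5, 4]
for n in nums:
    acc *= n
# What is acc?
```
Trace:
  acc=2
  acc=2, n=1
  acc=10, n=5
  acc=10, n=1
  acc=10, n=1
  acc=50, n=5
  acc=200, n=4

Final answer: 200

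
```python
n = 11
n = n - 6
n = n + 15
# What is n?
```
Trace:
  n=11
  n=5
  n=20

Final answer: 20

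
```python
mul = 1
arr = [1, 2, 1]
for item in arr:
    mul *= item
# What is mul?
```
Trace:
  mul=1
  mul=1, item=1
  mul=2, item=2
  mul=2, item=1

Final answer: 2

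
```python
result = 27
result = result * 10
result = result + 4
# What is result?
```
Trace:
  result=27
  result=270
  result=274

Final answer: 274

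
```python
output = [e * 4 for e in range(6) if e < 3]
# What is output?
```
Trace:
  e=0
  e=1
  e=2
  e=3
  e=4
  e=5
  output=[0, 4, 8]

Final answer: [0, 4, 8]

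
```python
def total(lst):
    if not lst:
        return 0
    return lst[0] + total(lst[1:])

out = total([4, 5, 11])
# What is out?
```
Call trace:
total(lst=[4, 5, 11])
  total(lst=[5, 11])
    total(lst=[11])
      total(lst=[])
      -> return 0
    -> return 11
  -> return 16
-> return 20

Final answer: 20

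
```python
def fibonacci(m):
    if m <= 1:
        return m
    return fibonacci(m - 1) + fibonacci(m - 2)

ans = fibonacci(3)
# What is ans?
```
Call trace:
fibonacci(m=3)
  fibonacci(m=2)
    fibonacci(m=1)
    -> return 1
    fibonacci(m=0)
    -> return 0
  -> return 1
  fibonacci(m=1)
  -> return 1
-> return 2

Final answer: 2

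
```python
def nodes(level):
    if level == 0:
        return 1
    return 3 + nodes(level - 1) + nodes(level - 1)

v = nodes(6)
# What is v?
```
Call trace (a repeated sub-call is expanded the first time; later identical calls just restate its return value):
nodes(level=6)
  nodes(level=5)
    nodes(level=4)
      nodes(level=3)
        nodes(level=2)
          nodes(level=1)
            nodes(level=0)
            -> return 1
            nodes(level=0)
            -> return 1
          -> return 5
          nodes(level=1) -> return 5  (same call as traced above)
        -> return 13
        nodes(level=2) -> return 13  (same call as traced above)
      -> return 29
      nodes(level=3) -> return 29  (same call as traced above)
    -> return 61
    nodes(level=4) -> return 61  (same call as traced above)
  -> return 125
  nodes(level=5) -> return 125  (same call as traced above)
-> return 253

Final answer: 253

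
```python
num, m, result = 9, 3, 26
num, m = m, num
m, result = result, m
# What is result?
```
Trace:
  num=9, m=3, result=26
  num=3, m=9, result=26
  num=3, m=26, result=9

Final answer: 9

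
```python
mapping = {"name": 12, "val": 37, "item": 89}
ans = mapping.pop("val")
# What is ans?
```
Trace:
  mapping={'name': 12, 'val': 37, 'item': 89}
  mapping={'name': 12, 'item': 89}, ans=37

Final answer: 37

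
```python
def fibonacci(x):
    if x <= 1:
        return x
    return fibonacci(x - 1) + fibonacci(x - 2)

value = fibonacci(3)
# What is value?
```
Call trace:
fibonacci(x=3)
  fibonacci(x=2)
    fibonacci(x=1)
    -> return 1
    fibonacci(x=0)
    -> return 0
  -> return 1
  fibonacci(x=1)
  -> return 1
-> return 2

Final answer: 2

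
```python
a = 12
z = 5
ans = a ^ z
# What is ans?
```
Trace:
  a=12
  a=12, z=5
  a=12, z=5, ans=9

Final answer: 9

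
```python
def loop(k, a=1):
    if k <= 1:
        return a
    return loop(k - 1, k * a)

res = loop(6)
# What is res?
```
Call trace:
loop(k=6, a=1)
  loop(k=5, a=6)
    loop(k=4, a=30)
      loop(k=3, a=120)
        loop(k=2, a=360)
          loop(k=1, a=720)
          -> return 720
        -> return 720
      -> return 720
    -> return 720
  -> return 720
-> return 720

Final answer: 720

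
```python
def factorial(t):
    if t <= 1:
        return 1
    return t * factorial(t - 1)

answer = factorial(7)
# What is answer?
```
Call trace:
factorial(t=7)
  factorial(t=6)
    factorial(t=5)
      factorial(t=4)
        factorial(t=3)
          factorial(t=2)
            factorial(t=1)
            -> return 1
          -> return 2
        -> return 6
      -> return 24
    -> return 120
  -> return 720
-> return 5040

Final answer: 5040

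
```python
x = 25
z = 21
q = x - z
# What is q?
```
Trace:
  x=25
  x=25, z=21
  x=25, z=21, q=4

Final answer: 4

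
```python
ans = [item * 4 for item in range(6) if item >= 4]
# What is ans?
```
Trace:
  item=0
  item=1
  item=2
  item=3
  item=4
  item=5
  ans=[16, 20]

Final answer: [16, 20]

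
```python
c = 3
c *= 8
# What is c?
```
Trace:
  c=3
  c=24

Final answer: 24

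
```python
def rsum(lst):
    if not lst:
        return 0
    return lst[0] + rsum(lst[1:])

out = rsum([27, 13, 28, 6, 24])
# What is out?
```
Call trace:
rsum(lst=[27, 13, 28, 6, 24])
  rsum(lst=[13, 28, 6, 24])
    rsum(lst=[28, 6, 24])
      rsum(lst=[6, 24])
        rsum(lst=[24])
          rsum(lst=[])
          -> return 0
        -> return 24
      -> return 30
    -> return 58
  -> return 71
-> return 98

Final answer: 98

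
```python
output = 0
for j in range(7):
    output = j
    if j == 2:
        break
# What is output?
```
Trace:
  output=0
  output=0, j=0
  output=1, j=1
  output=2, j=2

Final answer: 2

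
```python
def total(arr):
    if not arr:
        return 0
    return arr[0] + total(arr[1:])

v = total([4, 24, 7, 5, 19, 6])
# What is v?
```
Call trace:
total(arr=[4, 24, 7, 5, 19, 6])
  total(arr=[24, 7, 5, 19, 6])
    total(arr=[7, 5, 19, 6])
      total(arr=[5, 19, 6])
        total(arr=[19, 6])
          total(arr=[6])
            total(arr=[])
            -> return 0
          -> return 6
        -> return 25
      -> return 30
    -> return 37
  -> return 61
-> return 65

Final answer: 65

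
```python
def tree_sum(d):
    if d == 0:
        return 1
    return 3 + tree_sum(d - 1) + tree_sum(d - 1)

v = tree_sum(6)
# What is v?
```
Call trace (a repeated sub-call is expanded the first time; later identical calls just restate its return value):
tree_sum(d=6)
  tree_sum(d=5)
    tree_sum(d=4)
      tree_sum(d=3)
        tree_sum(d=2)
          tree_sum(d=1)
            tree_sum(d=0)
            -> return 1
            tree_sum(d=0)
            -> return 1
          -> return 5
          tree_sum(d=1) -> return 5  (same call as traced above)
        -> return 13
        tree_sum(d=2) -> return 13  (same call as traced above)
      -> return 29
      tree_sum(d=3) -> return 29  (same call as traced above)
    -> return 61
    tree_sum(d=4) -> return 61  (same call as traced above)
  -> return 125
  tree_sum(d=5) -> return 125  (same call as traced above)
-> return 253

Final answer: 253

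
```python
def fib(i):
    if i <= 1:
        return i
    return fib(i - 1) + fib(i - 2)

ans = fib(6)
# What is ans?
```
Call trace (a repeated sub-call is expanded the first time; later identical calls just restate its return value):
fib(i=6)
  fib(i=5)
    fib(i=4)
      fib(i=3)
        fib(i=2)
          fib(i=1)
          -> return 1
          fib(i=0)
          -> return 0
        -> return 1
        fib(i=1)
        -> return 1
      -> return 2
      fib(i=2) -> return 1  (same call as traced above)
    -> return 3
    fib(i=3) -> return 2  (same call as traced above)
  -> return 5
  fib(i=4) -> return 3  (same call as traced above)
-> return 8

Final answer: 8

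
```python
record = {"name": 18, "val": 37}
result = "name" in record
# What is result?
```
Trace:
  record={'name': 18, 'val': 37}
  record={'name': 18, 'val': 37}, result=True

Final answer: True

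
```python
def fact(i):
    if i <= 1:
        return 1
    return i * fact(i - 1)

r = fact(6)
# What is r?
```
Call trace:
fact(i=6)
  fact(i=5)
    fact(i=4)
      fact(i=3)
        fact(i=2)
          fact(i=1)
          -> return 1
        -> return 2
      -> return 6
    -> return 24
  -> return 120
-> return 720

Final answer: 720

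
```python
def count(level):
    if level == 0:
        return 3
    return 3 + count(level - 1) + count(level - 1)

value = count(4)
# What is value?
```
Call trace (a repeated sub-call is expanded the first time; later identical calls just restate its return value):
count(level=4)
  count(level=3)
    count(level=2)
      count(level=1)
        count(level=0)
        -> return 3
        count(level=0)
        -> return 3
      -> return 9
      count(level=1) -> return 9  (same call as traced above)
    -> return 21
    count(level=2) -> return 21  (same call as traced above)
  -> return 45
  count(level=3) -> return 45  (same call as traced above)
-> return 93

Final answer: 93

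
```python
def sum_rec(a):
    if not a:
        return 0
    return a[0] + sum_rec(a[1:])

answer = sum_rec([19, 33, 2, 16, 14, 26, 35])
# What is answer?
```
Call trace:
sum_rec(a=[19, 33, 2, 16, 14, 26, 35])
  sum_rec(a=[33, 2, 16, 14, 26, 35])
    sum_rec(a=[2, 16, 14, 26, 35])
      sum_rec(a=[16, 14, 26, 35])
        sum_rec(a=[14, 26, 35])
          sum_rec(a=[26, 35])
            sum_rec(a=[35])
              sum_rec(a=[])
              -> return 0
            -> return 35
          -> return 61
        -> return 75
      -> return 91
    -> return 93
  -> return 126
-> return 145

Final answer: 145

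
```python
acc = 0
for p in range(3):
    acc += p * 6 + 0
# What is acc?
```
Trace:
  acc=0
  acc=0, p=0
  acc=6, p=1
  acc=18, p=2

Final answer: 18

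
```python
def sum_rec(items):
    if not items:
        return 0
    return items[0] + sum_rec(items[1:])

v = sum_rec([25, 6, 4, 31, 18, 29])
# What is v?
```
Call trace:
sum_rec(items=[25, 6, 4, 31, 18, 29])
  sum_rec(items=[6, 4, 31, 18, 29])
    sum_rec(items=[4, 31, 18, 29])
      sum_rec(items=[31, 18, 29])
        sum_rec(items=[18, 29])
          sum_rec(items=[29])
            sum_rec(items=[])
            -> return 0
          -> return 29
        -> return 47
      -> return 78
    -> return 82
  -> return 88
-> return 113

Final answer: 113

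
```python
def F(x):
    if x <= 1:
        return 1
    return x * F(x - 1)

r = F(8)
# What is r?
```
Call trace:
F(x=8)
  F(x=7)
    F(x=6)
      F(x=5)
        F(x=4)
          F(x=3)
            F(x=2)
              F(x=1)
              -> return 1
            -> return 2
          -> return 6
        -> return 24
      -> return 120
    -> return 720
  -> return 5040
-> return 40320

Final answer: 40320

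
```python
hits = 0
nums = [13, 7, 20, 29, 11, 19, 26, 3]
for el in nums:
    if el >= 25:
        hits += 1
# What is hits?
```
Trace:
  hits=0
  hits=0, el=13
  hits=0, el=7
  hits=0, el=20
  hits=1, el=29
  hits=1, el=11
  hits=1, el=19
  hits=2, el=26
  hits=2, el=3

Final answer: 2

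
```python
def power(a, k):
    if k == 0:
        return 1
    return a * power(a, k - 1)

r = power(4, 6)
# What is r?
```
Call trace:
power(a=4, k=6)
  power(a=4, k=5)
    power(a=4, k=4)
      power(a=4, k=3)
        power(a=4, k=2)
          power(a=4, k=1)
            power(a=4, k=0)
            -> return 1
          -> return 4
        -> return 16
      -> return 64
    -> return 256
  -> return 1024
-> return 4096

Final answer: 4096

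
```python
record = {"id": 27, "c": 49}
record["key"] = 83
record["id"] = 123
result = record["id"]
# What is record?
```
Trace:
  record={'id': 27, 'c': 49}
  record={'id': 27, 'c': 49, 'key': 83}
  record={'id': 123, 'c': 49, 'key': 83}
  record={'id': 123, 'c': 49, 'key': 83}, result=123

Final answer: {'id': 123, 'c': 49, 'key': 83}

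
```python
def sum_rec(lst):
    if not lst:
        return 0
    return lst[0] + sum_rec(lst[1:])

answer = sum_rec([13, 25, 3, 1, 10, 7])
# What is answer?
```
Call trace:
sum_rec(lst=[13, 25, 3, 1, 10, 7])
  sum_rec(lst=[25, 3, 1, 10, 7])
    sum_rec(lst=[3, 1, 10, 7])
      sum_rec(lst=[1, 10, 7])
        sum_rec(lst=[10, 7])
          sum_rec(lst=[7])
            sum_rec(lst=[])
            -> return 0
          -> return 7
        -> return 17
      -> return 18
    -> return 21
  -> return 46
-> return 59

Final answer: 59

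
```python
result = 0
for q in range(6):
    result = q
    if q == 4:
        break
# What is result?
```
Trace:
  result=0
  result=0, q=0
  result=1, q=1
  result=2, q=2
  result=3, q=3
  result=4, q=4

Final answer: 4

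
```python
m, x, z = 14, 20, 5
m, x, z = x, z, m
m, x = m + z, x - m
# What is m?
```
Trace:
  m=14, x=20, z=5
  m=20, x=5, z=14
  m=34, x=-15, z=14

Final answer: 34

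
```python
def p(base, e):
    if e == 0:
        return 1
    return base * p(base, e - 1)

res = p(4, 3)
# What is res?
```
Call trace:
p(base=4, e=3)
  p(base=4, e=2)
    p(base=4, e=1)
      p(base=4, e=0)
      -> return 1
    -> return 4
  -> return 16
-> return 64

Final answer: 64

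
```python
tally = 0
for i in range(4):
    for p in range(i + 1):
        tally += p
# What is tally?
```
Trace:
  tally=0
  tally=0, i=0, p=0
  tally=0, i=1, p=0
  tally=1, i=1, p=1
  tally=1, i=2, p=0
  tally=2, i=2, p=1
  tally=4, i=2, p=2
  tally=4, i=3, p=0
  tally=5, i=3, p=1
  tally=7, i=3, p=2
  tally=10, i=3, p=3

Final answer: 10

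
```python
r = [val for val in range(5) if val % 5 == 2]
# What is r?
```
Trace:
  val=0
  val=1
  val=2
  val=3
  val=4
  r=[2]

Final answer: [2]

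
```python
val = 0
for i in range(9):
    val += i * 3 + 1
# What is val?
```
Trace:
  val=0
  val=1, i=0
  val=5, i=1
  val=12, i=2
  val=22, i=3
  val=35, i=4
  val=51, i=5
  val=70, i=6
  val=92, i=7
  val=117, i=8

Final answer: 117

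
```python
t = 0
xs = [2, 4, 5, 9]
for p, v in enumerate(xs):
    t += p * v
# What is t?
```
Trace:
  t=0
  t=0, p=0, v=2
  t=4, p=1, v=4
  t=14, p=2, v=5
  t=41, p=3, v=9

Final answer: 41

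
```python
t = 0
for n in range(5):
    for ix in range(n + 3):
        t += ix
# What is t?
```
Trace:
  t=0
  t=0, n=0, ix=0
  t=1, n=0, ix=1
  t=3, n=0, ix=2
  t=3, n=1, ix=0
  t=4, n=1, ix=1
  t=6, n=1, ix=2
  t=9, n=1, ix=3
  t=9, n=2, ix=0
  t=10, n=2, ix=1
  t=12, n=2, ix=2
  t=15, n=2, ix=3
  t=19, n=2, ix=4
  t=19, n=3, ix=0
  t=20, n=3, ix=1
  t=22, n=3, ix=2
  t=25, n=3, ix=3
  t=29, n=3, ix=4
  t=34, n=3, ix=5
  t=34, n=4, ix=0
  t=35, n=4, ix=1
  t=37, n=4, ix=2
  t=40, n=4, ix=3
  t=44, n=4, ix=4
  t=49, n=4, ix=5
  t=55, n=4, ix=6

Final answer: 55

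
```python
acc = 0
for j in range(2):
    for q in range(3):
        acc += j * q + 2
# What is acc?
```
Trace:
  acc=0
  acc=2, j=0, q=0
  acc=4, j=0, q=1
  acc=6, j=0, q=2
  acc=8, j=1, q=0
  acc=11, j=1, q=1
  acc=15, j=1, q=2

Final answer: 15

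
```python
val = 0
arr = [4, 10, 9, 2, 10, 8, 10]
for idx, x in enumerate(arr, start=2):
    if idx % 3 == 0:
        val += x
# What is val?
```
Trace:
  val=0
  val=0, idx=2, x=4
  val=10, idx=3, x=10
  val=10, idx=4, x=9
  val=10, idx=5, x=2
  val=20, idx=6, x=10
  val=20, idx=7, x=8
  val=20, idx=8, x=10

Final answer: 20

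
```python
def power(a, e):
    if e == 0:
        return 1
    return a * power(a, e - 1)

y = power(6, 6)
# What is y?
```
Call trace:
power(a=6, e=6)
  power(a=6, e=5)
    power(a=6, e=4)
      power(a=6, e=3)
        power(a=6, e=2)
          power(a=6, e=1)
            power(a=6, e=0)
            -> return 1
          -> return 6
        -> return 36
      -> return 216
    -> return 1296
  -> return 7776
-> return 46656

Final answer: 46656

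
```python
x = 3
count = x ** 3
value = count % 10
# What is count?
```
Trace:
  x=3
  x=3, count=27
  x=3, count=27, value=7

Final answer: 27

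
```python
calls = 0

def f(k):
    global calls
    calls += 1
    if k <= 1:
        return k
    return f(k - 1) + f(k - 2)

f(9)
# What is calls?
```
Call trace (a repeated sub-call is expanded the first time; later identical calls just restate its return value):
f(k=9)
  f(k=8)
    f(k=7)
      f(k=6)
        f(k=5)
          f(k=4)
            f(k=3)
              f(k=2)
                f(k=1)
                -> return 1
                f(k=0)
                -> return 0
              -> return 1
              f(k=1)
              -> return 1
            -> return 2
            f(k=2) -> return 1  (same call as traced above)
          -> return 3
          f(k=3) -> return 2  (same call as traced above)
        -> return 5
        f(k=4) -> return 3  (same call as traced above)
      -> return 8
      f(k=5) -> return 5  (same call as traced above)
    -> return 13
    f(k=6) -> return 8  (same call as traced above)
  -> return 21
  f(k=7) -> return 13  (same call as traced above)
-> return 34

calls is incremented once per call, so count the calls in each subtree. Let C(k) = number of calls made by f(k).
C(0) = C(1) = 1 (base case, no recursion); C(k) = 1 + C(k - 1) + C(k - 2) otherwise.
C(2) = 1 + C(1) + C(0) = 1 + 1 + 1 = 3
C(3) = 1 + C(2) + C(1) = 1 + 3 + 1 = 5
C(4) = 1 + C(3) + C(2) = 1 + 5 + 3 = 9
C(5) = 1 + C(4) + C(3) = 1 + 9 + 5 = 15
C(6) = 1 + C(5) + C(4) = 1 + 15 + 9 = 25
C(7) = 1 + C(6) + C(5) = 1 + 25 + 15 = 41
C(8) = 1 + C(7) + C(6) = 1 + 41 + 25 = 67
C(9) = 1 + C(8) + C(7) = 1 + 67 + 41 = 109
calls = C(9) = 109

Final answer: 109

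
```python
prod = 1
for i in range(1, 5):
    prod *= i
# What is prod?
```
Trace:
  prod=1
  prod=1, i=1
  prod=2, i=2
  prod=6, i=3
  prod=24, i=4

Final answer: 24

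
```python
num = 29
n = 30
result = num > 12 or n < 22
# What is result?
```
Trace:
  num=29
  num=29, n=30
  num=29, n=30, result=True

Final answer: True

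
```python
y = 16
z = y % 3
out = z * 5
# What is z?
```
Trace:
  y=16
  y=16, z=1
  y=16, z=1, out=5

Final answer: 1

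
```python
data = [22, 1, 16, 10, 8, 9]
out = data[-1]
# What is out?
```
Trace:
  data=[22, 1, 16, 10, 8, 9]
  data=[22, 1, 16, 10, 8, 9], out=9

Final answer: 9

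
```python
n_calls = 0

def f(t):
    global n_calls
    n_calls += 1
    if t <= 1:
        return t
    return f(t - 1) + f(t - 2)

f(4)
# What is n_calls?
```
Call trace (a repeated sub-call is expanded the first time; later identical calls just restate its return value):
f(t=4)
  f(t=3)
    f(t=2)
      f(t=1)
      -> return 1
      f(t=0)
      -> return 0
    -> return 1
    f(t=1)
    -> return 1
  -> return 2
  f(t=2) -> return 1  (same call as traced above)
-> return 3

n_calls is incremented once per call, so count the calls in each subtree. Let C(t) = number of calls made by f(t).
C(0) = C(1) = 1 (base case, no recursion); C(t) = 1 + C(t - 1) + C(t - 2) otherwise.
C(2) = 1 + C(1) + C(0) = 1 + 1 + 1 = 3
C(3) = 1 + C(2) + C(1) = 1 + 3 + 1 = 5
C(4) = 1 + C(3) + C(2) = 1 + 5 + 3 = 9
n_calls = C(4) = 9

Final answer: 9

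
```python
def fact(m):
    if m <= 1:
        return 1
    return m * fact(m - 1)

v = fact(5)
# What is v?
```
Call trace:
fact(m=5)
  fact(m=4)
    fact(m=3)
      fact(m=2)
        fact(m=1)
        -> return 1
      -> return 2
    -> return 6
  -> return 24
-> return 120

Final answer: 120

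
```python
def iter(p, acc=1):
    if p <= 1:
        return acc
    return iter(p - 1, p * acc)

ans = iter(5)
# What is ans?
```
Call trace:
iter(p=5, acc=1)
  iter(p=4, acc=5)
    iter(p=3, acc=20)
      iter(p=2, acc=60)
        iter(p=1, acc=120)
        -> return 120
      -> return 120
    -> return 120
  -> return 120
-> return 120

Final answer: 120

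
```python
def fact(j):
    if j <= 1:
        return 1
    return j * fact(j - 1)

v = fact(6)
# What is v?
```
Call trace:
fact(j=6)
  fact(j=5)
    fact(j=4)
      fact(j=3)
        fact(j=2)
          fact(j=1)
          -> return 1
        -> return 2
      -> return 6
    -> return 24
  -> return 120
-> return 720

Final answer: 720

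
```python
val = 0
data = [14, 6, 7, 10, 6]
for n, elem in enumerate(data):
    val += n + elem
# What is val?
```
Trace:
  val=0
  val=14, n=0, elem=14
  val=21, n=1, elem=6
  val=30, n=2, elem=7
  val=43, n=3, elem=10
  val=53, n=4, elem=6

Final answer: 53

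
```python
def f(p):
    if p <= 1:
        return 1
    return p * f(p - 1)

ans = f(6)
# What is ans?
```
Call trace:
f(p=6)
  f(p=5)
    f(p=4)
      f(p=3)
        f(p=2)
          f(p=1)
          -> return 1
        -> return 2
      -> return 6
    -> return 24
  -> return 120
-> return 720

Final answer: 720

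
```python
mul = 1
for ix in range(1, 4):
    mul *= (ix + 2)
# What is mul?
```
Trace:
  mul=1
  mul=3, ix=1
  mul=12, ix=2
  mul=60, ix=3

Final answer: 60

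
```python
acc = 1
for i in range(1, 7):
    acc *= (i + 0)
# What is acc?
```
Trace:
  acc=1
  acc=1, i=1
  acc=2, i=2
  acc=6, i=3
  acc=24, i=4
  acc=120, i=5
  acc=720, i=6

Final answer: 720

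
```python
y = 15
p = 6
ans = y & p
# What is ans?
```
Trace:
  y=15
  y=15, p=6
  y=15, p=6, ans=6

Final answer: 6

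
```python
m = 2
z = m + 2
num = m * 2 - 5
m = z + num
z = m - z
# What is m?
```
Trace:
  m=2
  m=2, z=4
  m=2, z=4, num=-1
  m=3, z=4, num=-1
  m=3, z=-1, num=-1

Final answer: 3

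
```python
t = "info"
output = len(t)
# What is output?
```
Trace:
  t='info'
  t='info', output=4

Final answer: 4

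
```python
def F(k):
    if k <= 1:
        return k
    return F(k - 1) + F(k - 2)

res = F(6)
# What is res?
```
Call trace (a repeated sub-call is expanded the first time; later identical calls just restate its return value):
F(k=6)
  F(k=5)
    F(k=4)
      F(k=3)
        F(k=2)
          F(k=1)
          -> return 1
          F(k=0)
          -> return 0
        -> return 1
        F(k=1)
        -> return 1
      -> return 2
      F(k=2) -> return 1  (same call as traced above)
    -> return 3
    F(k=3) -> return 2  (same call as traced above)
  -> return 5
  F(k=4) -> return 3  (same call as traced above)
-> return 8

Final answer: 8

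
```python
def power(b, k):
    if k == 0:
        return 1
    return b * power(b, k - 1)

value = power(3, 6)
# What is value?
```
Call trace:
power(b=3, k=6)
  power(b=3, k=5)
    power(b=3, k=4)
      power(b=3, k=3)
        power(b=3, k=2)
          power(b=3, k=1)
            power(b=3, k=0)
            -> return 1
          -> return 3
        -> return 9
      -> return 27
    -> return 81
  -> return 243
-> return 729

Final answer: 729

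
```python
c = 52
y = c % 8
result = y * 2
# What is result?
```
Trace:
  c=52
  c=52, y=4
  c=52, y=4, result=8

Final answer: 8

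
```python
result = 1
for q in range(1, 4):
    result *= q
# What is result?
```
Trace:
  result=1
  result=1, q=1
  result=2, q=2
  result=6, q=3

Final answer: 6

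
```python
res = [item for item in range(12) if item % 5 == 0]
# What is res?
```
Trace:
  item=0
  item=1
  item=2
  item=3
  item=4
  item=5
  item=6
  item=7
  item=8
  item=9
  item=10
  item=11
  res=[0, 5, 10]

Final answer: [0, 5, 10]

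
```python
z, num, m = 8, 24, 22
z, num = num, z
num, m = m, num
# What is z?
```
Trace:
  z=8, num=24, m=22
  z=24, num=8, m=22
  z=24, num=22, m=8

Final answer: 24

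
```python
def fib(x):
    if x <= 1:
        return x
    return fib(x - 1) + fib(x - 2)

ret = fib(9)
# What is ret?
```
Call trace (a repeated sub-call is expanded the first time; later identical calls just restate its return value):
fib(x=9)
  fib(x=8)
    fib(x=7)
      fib(x=6)
        fib(x=5)
          fib(x=4)
            fib(x=3)
              fib(x=2)
                fib(x=1)
                -> return 1
                fib(x=0)
                -> return 0
              -> return 1
              fib(x=1)
              -> return 1
            -> return 2
            fib(x=2) -> return 1  (same call as traced above)
          -> return 3
          fib(x=3) -> return 2  (same call as traced above)
        -> return 5
        fib(x=4) -> return 3  (same call as traced above)
      -> return 8
      fib(x=5) -> return 5  (same call as traced above)
    -> return 13
    fib(x=6) -> return 8  (same call as traced above)
  -> return 21
  fib(x=7) -> return 13  (same call as traced above)
-> return 34

Final answer: 34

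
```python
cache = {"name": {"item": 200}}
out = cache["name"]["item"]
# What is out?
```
Trace:
  cache={'name': {'item': 200}}
  cache={'name': {'item': 200}}, out=200

Final answer: 200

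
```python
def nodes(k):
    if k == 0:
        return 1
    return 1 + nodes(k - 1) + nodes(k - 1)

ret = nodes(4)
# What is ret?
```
Call trace (a repeated sub-call is expanded the first time; later identical calls just restate its return value):
nodes(k=4)
  nodes(k=3)
    nodes(k=2)
      nodes(k=1)
        nodes(k=0)
        -> return 1
        nodes(k=0)
        -> return 1
      -> return 3
      nodes(k=1) -> return 3  (same call as traced above)
    -> return 7
    nodes(k=2) -> return 7  (same call as traced above)
  -> return 15
  nodes(k=3) -> return 15  (same call as traced above)
-> return 31

Final answer: 31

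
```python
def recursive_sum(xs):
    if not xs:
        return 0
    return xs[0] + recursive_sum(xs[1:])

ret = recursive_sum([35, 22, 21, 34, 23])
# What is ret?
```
Call trace:
recursive_sum(xs=[35, 22, 21, 34, 23])
  recursive_sum(xs=[22, 21, 34, 23])
    recursive_sum(xs=[21, 34, 23])
      recursive_sum(xs=[34, 23])
        recursive_sum(xs=[23])
          recursive_sum(xs=[])
          -> return 0
        -> return 23
      -> return 57
    -> return 78
  -> return 100
-> return 135

Final answer: 135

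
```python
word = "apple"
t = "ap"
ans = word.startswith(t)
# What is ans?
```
Trace:
  word='apple'
  word='apple', t='ap'
  word='apple', t='ap', ans=True

Final answer: True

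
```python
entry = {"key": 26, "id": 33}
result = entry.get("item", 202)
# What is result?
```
Trace:
  entry={'key': 26, 'id': 33}
  entry={'key': 26, 'id': 33}, result=202

Final answer: 202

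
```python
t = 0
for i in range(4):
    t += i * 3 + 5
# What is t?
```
Trace:
  t=0
  t=5, i=0
  t=13, i=1
  t=24, i=2
  t=38, i=3

Final answer: 38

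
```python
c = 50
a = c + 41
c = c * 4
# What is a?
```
Trace:
  c=50
  c=50, a=91
  c=200, a=91

Final answer: 91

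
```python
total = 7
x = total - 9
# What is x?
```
Trace:
  total=7
  total=7, x=-2

Final answer: -2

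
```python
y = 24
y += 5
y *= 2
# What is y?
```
Trace:
  y=24
  y=29
  y=58

Final answer: 58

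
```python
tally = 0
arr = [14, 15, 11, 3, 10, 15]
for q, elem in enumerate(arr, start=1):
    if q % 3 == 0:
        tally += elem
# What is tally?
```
Trace:
  tally=0
  tally=0, q=1, elem=14
  tally=0, q=2, elem=15
  tally=11, q=3, elem=11
  tally=11, q=4, elem=3
  tally=11, q=5, elem=10
  tally=26, q=6, elem=15

Final answer: 26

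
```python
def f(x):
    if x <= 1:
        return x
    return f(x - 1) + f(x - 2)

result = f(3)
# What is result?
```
Call trace:
f(x=3)
  f(x=2)
    f(x=1)
    -> return 1
    f(x=0)
    -> return 0
  -> return 1
  f(x=1)
  -> return 1
-> return 2

Final answer: 2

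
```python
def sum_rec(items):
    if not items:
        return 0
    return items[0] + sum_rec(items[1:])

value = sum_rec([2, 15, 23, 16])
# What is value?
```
Call trace:
sum_rec(items=[2, 15, 23, 16])
  sum_rec(items=[15, 23, 16])
    sum_rec(items=[23, 16])
      sum_rec(items=[16])
        sum_rec(items=[])
        -> return 0
      -> return 16
    -> return 39
  -> return 54
-> return 56

Final answer: 56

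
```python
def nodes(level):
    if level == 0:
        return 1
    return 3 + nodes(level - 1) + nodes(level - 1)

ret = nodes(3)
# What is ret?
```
Call trace (a repeated sub-call is expanded the first time; later identical calls just restate its return value):
nodes(level=3)
  nodes(level=2)
    nodes(level=1)
      nodes(level=0)
      -> return 1
      nodes(level=0)
      -> return 1
    -> return 5
    nodes(level=1) -> return 5  (same call as traced above)
  -> return 13
  nodes(level=2) -> return 13  (same call as traced above)
-> return 29

Final answer: 29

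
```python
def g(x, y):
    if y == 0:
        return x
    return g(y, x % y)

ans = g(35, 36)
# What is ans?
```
Call trace:
g(x=35, y=36)
  g(x=36, y=35)
    g(x=35, y=1)
      g(x=1, y=0)
      -> return 1
    -> return 1
  -> return 1
-> return 1

Final answer: 1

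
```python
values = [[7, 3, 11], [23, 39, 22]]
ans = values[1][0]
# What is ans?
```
Trace:
  values=[[7, 3, 11], [23, 39, 22]]
  values=[[7, 3, 11], [23, 39, 22]], ans=23

Final answer: 23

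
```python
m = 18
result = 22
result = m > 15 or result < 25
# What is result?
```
Trace:
  m=18
  m=18, result=22
  m=18, result=True

Final answer: True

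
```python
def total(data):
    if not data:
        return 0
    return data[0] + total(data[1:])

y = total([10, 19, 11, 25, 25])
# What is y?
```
Call trace:
total(data=[10, 19, 11, 25, 25])
  total(data=[19, 11, 25, 25])
    total(data=[11, 25, 25])
      total(data=[25, 25])
        total(data=[25])
          total(data=[])
          -> return 0
        -> return 25
      -> return 50
    -> return 61
  -> return 80
-> return 90

Final answer: 90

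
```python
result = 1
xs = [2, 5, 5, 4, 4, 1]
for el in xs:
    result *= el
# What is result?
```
Trace:
  result=1
  result=2, el=2
  result=10, el=5
  result=50, el=5
  result=200, el=4
  result=800, el=4
  result=800, el=1

Final answer: 800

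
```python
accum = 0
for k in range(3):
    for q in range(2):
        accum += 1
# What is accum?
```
Trace:
  accum=0
  accum=1, k=0, q=0
  accum=2, k=0, q=1
  accum=3, k=1, q=0
  accum=4, k=1, q=1
  accum=5, k=2, q=0
  accum=6, k=2, q=1

Final answer: 6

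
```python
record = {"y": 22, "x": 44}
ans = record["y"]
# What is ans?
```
Trace:
  record={'y': 22, 'x': 44}
  record={'y': 22, 'x': 44}, ans=22

Final answer: 22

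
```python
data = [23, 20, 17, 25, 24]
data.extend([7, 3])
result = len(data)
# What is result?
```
Trace:
  data=[23, 20, 17, 25, 24]
  data=[23, 20, 17, 25, 24, 7, 3]
  data=[23, 20, 17, 25, 24, 7, 3], result=7

Final answer: 7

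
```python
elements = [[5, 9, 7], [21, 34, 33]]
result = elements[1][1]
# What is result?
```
Trace:
  elements=[[5, 9, 7], [21, 34, 33]]
  elements=[[5, 9, 7], [21, 34, 33]], result=34

Final answer: 34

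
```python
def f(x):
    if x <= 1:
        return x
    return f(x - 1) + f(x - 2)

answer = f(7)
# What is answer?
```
Call trace (a repeated sub-call is expanded the first time; later identical calls just restate its return value):
f(x=7)
  f(x=6)
    f(x=5)
      f(x=4)
        f(x=3)
          f(x=2)
            f(x=1)
            -> return 1
            f(x=0)
            -> return 0
          -> return 1
          f(x=1)
          -> return 1
        -> return 2
        f(x=2) -> return 1  (same call as traced above)
      -> return 3
      f(x=3) -> return 2  (same call as traced above)
    -> return 5
    f(x=4) -> return 3  (same call as traced above)
  -> return 8
  f(x=5) -> return 5  (same call as traced above)
-> return 13

Final answer: 13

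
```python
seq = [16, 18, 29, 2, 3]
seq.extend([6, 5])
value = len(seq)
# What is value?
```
Trace:
  seq=[16, 18, 29, 2, 3]
  seq=[16, 18, 29, 2, 3, 6, 5]
  seq=[16, 18, 29, 2, 3, 6, 5], value=7

Final answer: 7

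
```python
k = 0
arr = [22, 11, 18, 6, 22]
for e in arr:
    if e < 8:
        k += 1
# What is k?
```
Trace:
  k=0
  k=0, e=22
  k=0, e=11
  k=0, e=18
  k=1, e=6
  k=1, e=22

Final answer: 1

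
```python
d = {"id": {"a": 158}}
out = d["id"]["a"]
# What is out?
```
Trace:
  d={'id': {'a': 158}}
  d={'id': {'a': 158}}, out=158

Final answer: 158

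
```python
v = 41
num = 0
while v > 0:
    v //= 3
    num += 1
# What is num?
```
Trace:
  v=41
  v=41, num=0
  v=13, num=1
  v=4, num=2
  v=1, num=3
  v=0, num=4

Final answer: 4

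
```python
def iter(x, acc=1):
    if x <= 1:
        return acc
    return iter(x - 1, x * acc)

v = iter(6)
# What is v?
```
Call trace:
iter(x=6, acc=1)
  iter(x=5, acc=6)
    iter(x=4, acc=30)
      iter(x=3, acc=120)
        iter(x=2, acc=360)
          iter(x=1, acc=720)
          -> return 720
        -> return 720
      -> return 720
    -> return 720
  -> return 720
-> return 720

Final answer: 720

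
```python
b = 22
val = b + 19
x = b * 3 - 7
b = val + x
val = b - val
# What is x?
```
Trace:
  b=22
  b=22, val=41
  b=22, val=41, x=59
  b=100, val=41, x=59
  b=100, val=59, x=59

Final answer: 59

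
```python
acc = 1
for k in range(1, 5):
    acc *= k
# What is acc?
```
Trace:
  acc=1
  acc=1, k=1
  acc=2, k=2
  acc=6, k=3
  acc=24, k=4

Final answer: 24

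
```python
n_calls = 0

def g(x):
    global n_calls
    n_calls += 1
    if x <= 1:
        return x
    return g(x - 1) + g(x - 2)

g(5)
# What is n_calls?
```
Call trace (a repeated sub-call is expanded the first time; later identical calls just restate its return value):
g(x=5)
  g(x=4)
    g(x=3)
      g(x=2)
        g(x=1)
        -> return 1
        g(x=0)
        -> return 0
      -> return 1
      g(x=1)
      -> return 1
    -> return 2
    g(x=2) -> return 1  (same call as traced above)
  -> return 3
  g(x=3) -> return 2  (same call as traced above)
-> return 5

n_calls is incremented once per call, so count the calls in each subtree. Let C(x) = number of calls made by g(x).
C(0) = C(1) = 1 (base case, no recursion); C(x) = 1 + C(x - 1) + C(x - 2) otherwise.
C(2) = 1 + C(1) + C(0) = 1 + 1 + 1 = 3
C(3) = 1 + C(2) + C(1) = 1 + 3 + 1 = 5
C(4) = 1 + C(3) + C(2) = 1 + 5 + 3 = 9
C(5) = 1 + C(4) + C(3) = 1 + 9 + 5 = 15
n_calls = C(5) = 15

Final answer: 15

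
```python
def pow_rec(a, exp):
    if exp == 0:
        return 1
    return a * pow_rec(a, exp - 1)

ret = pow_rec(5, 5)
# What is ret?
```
Call trace:
pow_rec(a=5, exp=5)
  pow_rec(a=5, exp=4)
    pow_rec(a=5, exp=3)
      pow_rec(a=5, exp=2)
        pow_rec(a=5, exp=1)
          pow_rec(a=5, exp=0)
          -> return 1
        -> return 5
      -> return 25
    -> return 125
  -> return 625
-> return 3125

Final answer: 3125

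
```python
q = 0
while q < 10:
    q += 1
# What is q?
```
Trace:
  q=0
  q=1
  q=2
  q=3
  q=4
  q=5
  q=6
  q=7
  q=8
  q=9
  q=10

Final answer: 10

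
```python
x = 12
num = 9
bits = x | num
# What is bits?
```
Trace:
  x=12
  x=12, num=9
  x=12, num=9, bits=13

Final answer: 13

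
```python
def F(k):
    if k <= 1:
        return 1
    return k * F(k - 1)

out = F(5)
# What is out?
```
Call trace:
F(k=5)
  F(k=4)
    F(k=3)
      F(k=2)
        F(k=1)
        -> return 1
      -> return 2
    -> return 6
  -> return 24
-> return 120

Final answer: 120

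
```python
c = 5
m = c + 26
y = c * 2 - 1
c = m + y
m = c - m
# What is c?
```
Trace:
  c=5
  c=5, m=31
  c=5, m=31, y=9
  c=40, m=31, y=9
  c=40, m=9, y=9

Final answer: 40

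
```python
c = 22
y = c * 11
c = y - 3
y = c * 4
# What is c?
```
Trace:
  c=22
  c=22, y=242
  c=239, y=242
  c=239, y=956

Final answer: 239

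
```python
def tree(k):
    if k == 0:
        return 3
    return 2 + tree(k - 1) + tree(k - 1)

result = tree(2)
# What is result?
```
Call trace (a repeated sub-call is expanded the first time; later identical calls just restate its return value):
tree(k=2)
  tree(k=1)
    tree(k=0)
    -> return 3
    tree(k=0)
    -> return 3
  -> return 8
  tree(k=1) -> return 8  (same call as traced above)
-> return 18

Final answer: 18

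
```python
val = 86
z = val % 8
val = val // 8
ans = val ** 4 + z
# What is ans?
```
Trace:
  val=86
  val=86, z=6
  val=10, z=6
  val=10, z=6, ans=10006

Final answer: 10006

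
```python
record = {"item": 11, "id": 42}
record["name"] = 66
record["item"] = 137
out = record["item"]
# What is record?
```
Trace:
  record={'item': 11, 'id': 42}
  record={'item': 11, 'id': 42, 'name': 66}
  record={'item': 137, 'id': 42, 'name': 66}
  record={'item': 137, 'id': 42, 'name': 66}, out=137

Final answer: {'item': 137, 'id': 42, 'name': 66}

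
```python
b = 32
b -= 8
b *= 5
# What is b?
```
Trace:
  b=32
  b=24
  b=120

Final answer: 120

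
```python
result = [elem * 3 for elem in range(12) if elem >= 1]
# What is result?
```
Trace:
  elem=0
  elem=1
  elem=2
  elem=3
  elem=4
  elem=5
  elem=6
  elem=7
  elem=8
  elem=9
  elem=10
  elem=11
  result=[3, 6, 9, 12, 15, 18, 21, 24, 27, 30, 33]

Final answer: [3, 6, 9, 12, 15, 18, 21, 24, 27, 30, 33]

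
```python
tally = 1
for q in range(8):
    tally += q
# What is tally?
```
Trace:
  tally=1
  tally=1, q=0
  tally=2, q=1
  tally=4, q=2
  tally=7, q=3
  tally=11, q=4
  tally=16, q=5
  tally=22, q=6
  tally=29, q=7

Final answer: 29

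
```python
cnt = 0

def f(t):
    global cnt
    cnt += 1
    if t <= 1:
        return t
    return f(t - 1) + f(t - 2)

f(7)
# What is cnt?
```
Call trace (a repeated sub-call is expanded the first time; later identical calls just restate its return value):
f(t=7)
  f(t=6)
    f(t=5)
      f(t=4)
        f(t=3)
          f(t=2)
            f(t=1)
            -> return 1
            f(t=0)
            -> return 0
          -> return 1
          f(t=1)
          -> return 1
        -> return 2
        f(t=2) -> return 1  (same call as traced above)
      -> return 3
      f(t=3) -> return 2  (same call as traced above)
    -> return 5
    f(t=4) -> return 3  (same call as traced above)
  -> return 8
  f(t=5) -> return 5  (same call as traced above)
-> return 13

cnt is incremented once per call, so count the calls in each subtree. Let C(t) = number of calls made by f(t).
C(0) = C(1) = 1 (base case, no recursion); C(t) = 1 + C(t - 1) + C(t - 2) otherwise.
C(2) = 1 + C(1) + C(0) = 1 + 1 + 1 = 3
C(3) = 1 + C(2) + C(1) = 1 + 3 + 1 = 5
C(4) = 1 + C(3) + C(2) = 1 + 5 + 3 = 9
C(5) = 1 + C(4) + C(3) = 1 + 9 + 5 = 15
C(6) = 1 + C(5) + C(4) = 1 + 15 + 9 = 25
C(7) = 1 + C(6) + C(5) = 1 + 25 + 15 = 41
cnt = C(7) = 41

Final answer: 41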